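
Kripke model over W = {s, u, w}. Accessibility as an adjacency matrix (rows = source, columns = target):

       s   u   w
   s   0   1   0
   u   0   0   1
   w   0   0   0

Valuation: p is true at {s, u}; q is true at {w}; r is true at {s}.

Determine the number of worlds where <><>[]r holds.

s: successors {u}; <>[]r there: u:T. ✓
u: successors {w}; <>[]r there: w:F. ✗
w: no successors, so <><>[]r fails. ✗
Satisfying worlds: {s}.

1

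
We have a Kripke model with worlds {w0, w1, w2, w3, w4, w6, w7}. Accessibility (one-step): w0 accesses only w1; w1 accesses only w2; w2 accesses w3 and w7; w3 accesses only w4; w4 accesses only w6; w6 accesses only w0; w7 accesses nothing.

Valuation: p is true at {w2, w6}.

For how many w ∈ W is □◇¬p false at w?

3

w0: successors {w1}; ◇¬p there: w1:F. ✗
w1: successors {w2}; ◇¬p there: w2:T. ✓
w2: successors {w3, w7}; ◇¬p there: w3:T, w7:F. ✗
w3: successors {w4}; ◇¬p there: w4:F. ✗
w4: successors {w6}; ◇¬p there: w6:T. ✓
w6: successors {w0}; ◇¬p there: w0:T. ✓
w7: no successors, so □◇¬p holds vacuously. ✓
Satisfying worlds: {w1, w4, w6, w7}.
So □◇¬p fails at the other 3 worlds.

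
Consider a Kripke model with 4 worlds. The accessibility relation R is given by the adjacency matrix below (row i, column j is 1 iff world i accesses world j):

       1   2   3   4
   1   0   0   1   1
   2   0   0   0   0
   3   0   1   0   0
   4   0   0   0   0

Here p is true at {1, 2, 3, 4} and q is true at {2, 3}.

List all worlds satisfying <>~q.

1: successors {3, 4}; ~q there: 3:F, 4:T. ✓
2: no successors, so <>~q fails. ✗
3: successors {2}; ~q there: 2:F. ✗
4: no successors, so <>~q fails. ✗

{1}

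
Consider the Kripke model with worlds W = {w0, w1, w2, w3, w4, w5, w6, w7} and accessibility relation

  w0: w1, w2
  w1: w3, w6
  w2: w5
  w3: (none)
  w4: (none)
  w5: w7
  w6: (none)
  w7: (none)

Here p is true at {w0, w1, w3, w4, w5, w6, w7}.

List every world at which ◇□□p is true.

{w0, w1, w2, w5}

w0: successors {w1, w2}; □□p there: w1:T, w2:T. ✓
w1: successors {w3, w6}; □□p there: w3:T, w6:T. ✓
w2: successors {w5}; □□p there: w5:T. ✓
w3: no successors, so ◇□□p fails. ✗
w4: no successors, so ◇□□p fails. ✗
w5: successors {w7}; □□p there: w7:T. ✓
w6: no successors, so ◇□□p fails. ✗
w7: no successors, so ◇□□p fails. ✗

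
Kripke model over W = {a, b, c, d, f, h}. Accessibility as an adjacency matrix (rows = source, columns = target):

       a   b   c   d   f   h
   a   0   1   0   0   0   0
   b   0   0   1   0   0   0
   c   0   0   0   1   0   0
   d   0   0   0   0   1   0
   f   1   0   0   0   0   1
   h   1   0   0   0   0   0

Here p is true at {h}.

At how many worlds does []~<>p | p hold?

a: []~<>p is T, p is F. ✓
b: []~<>p is T, p is F. ✓
c: []~<>p is T, p is F. ✓
d: []~<>p is F, p is F. ✗
f: []~<>p is T, p is F. ✓
h: []~<>p is T, p is T. ✓
Satisfying worlds: {a, b, c, f, h}.

5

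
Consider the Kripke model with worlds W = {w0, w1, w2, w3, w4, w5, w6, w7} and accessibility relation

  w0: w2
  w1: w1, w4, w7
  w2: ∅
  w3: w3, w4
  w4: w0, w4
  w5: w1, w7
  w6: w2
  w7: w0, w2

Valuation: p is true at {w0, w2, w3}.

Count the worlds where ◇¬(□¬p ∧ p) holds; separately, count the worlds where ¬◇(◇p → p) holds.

5 and 1

For ◇¬(□¬p ∧ p):
w0: successors {w2}; ¬(□¬p ∧ p) there: w2:F. ✗
w1: successors {w1, w4, w7}; ¬(□¬p ∧ p) there: w1:T, w4:T, w7:T. ✓
w2: no successors, so ◇¬(□¬p ∧ p) fails. ✗
w3: successors {w3, w4}; ¬(□¬p ∧ p) there: w3:T, w4:T. ✓
w4: successors {w0, w4}; ¬(□¬p ∧ p) there: w0:T, w4:T. ✓
w5: successors {w1, w7}; ¬(□¬p ∧ p) there: w1:T, w7:T. ✓
w6: successors {w2}; ¬(□¬p ∧ p) there: w2:F. ✗
w7: successors {w0, w2}; ¬(□¬p ∧ p) there: w0:T, w2:F. ✓
— 5 worlds.
For ¬◇(◇p → p):
w0: ◇(◇p → p) is T. ✗
w1: ◇(◇p → p) is T. ✗
w2: ◇(◇p → p) is F. ✓
w3: ◇(◇p → p) is T. ✗
w4: ◇(◇p → p) is T. ✗
w5: ◇(◇p → p) is T. ✗
w6: ◇(◇p → p) is T. ✗
w7: ◇(◇p → p) is T. ✗
— 1 world.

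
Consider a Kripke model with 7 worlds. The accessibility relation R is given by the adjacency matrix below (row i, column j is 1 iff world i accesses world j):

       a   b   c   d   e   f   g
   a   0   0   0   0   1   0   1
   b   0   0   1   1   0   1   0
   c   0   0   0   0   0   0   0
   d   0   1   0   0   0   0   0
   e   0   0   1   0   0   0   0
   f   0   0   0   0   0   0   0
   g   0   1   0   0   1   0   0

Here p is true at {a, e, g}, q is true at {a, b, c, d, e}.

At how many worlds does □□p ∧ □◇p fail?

a: □□p is F, □◇p is F. ✗
b: □□p is F, □◇p is F. ✗
c: □□p is T, □◇p is T. ✓
d: □□p is F, □◇p is F. ✗
e: □□p is T, □◇p is F. ✗
f: □□p is T, □◇p is T. ✓
g: □□p is F, □◇p is F. ✗
Satisfying worlds: {c, f}.
So □□p ∧ □◇p fails at the other 5 worlds.

5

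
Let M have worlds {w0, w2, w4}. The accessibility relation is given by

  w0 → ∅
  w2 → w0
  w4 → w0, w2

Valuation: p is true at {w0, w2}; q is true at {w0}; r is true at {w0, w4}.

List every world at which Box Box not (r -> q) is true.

w0: no successors, so Box Box not (r -> q) holds vacuously. ✓
w2: successors {w0}; Box not (r -> q) there: w0:T. ✓
w4: successors {w0, w2}; Box not (r -> q) there: w0:T, w2:F. ✗

{w0, w2}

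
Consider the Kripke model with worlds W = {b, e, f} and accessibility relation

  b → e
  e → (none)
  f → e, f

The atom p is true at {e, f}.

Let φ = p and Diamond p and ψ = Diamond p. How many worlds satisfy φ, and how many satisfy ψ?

1 and 2

For p and Diamond p:
b: p is F, Diamond p is T. ✗
e: p is T, Diamond p is F. ✗
f: p is T, Diamond p is T. ✓
— 1 world.
For Diamond p:
b: successors {e}; p there: e:T. ✓
e: no successors, so Diamond p fails. ✗
f: successors {e, f}; p there: e:T, f:T. ✓
— 2 worlds.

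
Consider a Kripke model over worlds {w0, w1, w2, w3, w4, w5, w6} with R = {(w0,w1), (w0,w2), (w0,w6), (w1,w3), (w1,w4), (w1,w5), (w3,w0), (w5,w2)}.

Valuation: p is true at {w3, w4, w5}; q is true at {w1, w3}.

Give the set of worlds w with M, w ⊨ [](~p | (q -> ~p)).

w0: successors {w1, w2, w6}; ~p | (q -> ~p) there: w1:T, w2:T, w6:T. ✓
w1: successors {w3, w4, w5}; ~p | (q -> ~p) there: w3:F, w4:T, w5:T. ✗
w2: no successors, so [](~p | (q -> ~p)) holds vacuously. ✓
w3: successors {w0}; ~p | (q -> ~p) there: w0:T. ✓
w4: no successors, so [](~p | (q -> ~p)) holds vacuously. ✓
w5: successors {w2}; ~p | (q -> ~p) there: w2:T. ✓
w6: no successors, so [](~p | (q -> ~p)) holds vacuously. ✓

{w0, w2, w3, w4, w5, w6}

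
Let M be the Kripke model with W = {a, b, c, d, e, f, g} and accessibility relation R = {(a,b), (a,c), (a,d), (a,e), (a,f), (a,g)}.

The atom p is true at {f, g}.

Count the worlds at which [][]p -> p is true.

a: [][]p is T, p is F. ✗
b: [][]p is T, p is F. ✗
c: [][]p is T, p is F. ✗
d: [][]p is T, p is F. ✗
e: [][]p is T, p is F. ✗
f: [][]p is T, p is T. ✓
g: [][]p is T, p is T. ✓
Satisfying worlds: {f, g}.

2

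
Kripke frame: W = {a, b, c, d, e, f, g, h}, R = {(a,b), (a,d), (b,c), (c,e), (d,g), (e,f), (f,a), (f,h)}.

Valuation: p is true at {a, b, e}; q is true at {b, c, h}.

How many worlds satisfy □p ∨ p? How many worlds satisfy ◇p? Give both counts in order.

6 and 3

For □p ∨ p:
a: □p is F, p is T. ✓
b: □p is F, p is T. ✓
c: □p is T, p is F. ✓
d: □p is F, p is F. ✗
e: □p is F, p is T. ✓
f: □p is F, p is F. ✗
g: □p is T, p is F. ✓
h: □p is T, p is F. ✓
— 6 worlds.
For ◇p:
a: successors {b, d}; p there: b:T, d:F. ✓
b: successors {c}; p there: c:F. ✗
c: successors {e}; p there: e:T. ✓
d: successors {g}; p there: g:F. ✗
e: successors {f}; p there: f:F. ✗
f: successors {a, h}; p there: a:T, h:F. ✓
g: no successors, so ◇p fails. ✗
h: no successors, so ◇p fails. ✗
— 3 worlds.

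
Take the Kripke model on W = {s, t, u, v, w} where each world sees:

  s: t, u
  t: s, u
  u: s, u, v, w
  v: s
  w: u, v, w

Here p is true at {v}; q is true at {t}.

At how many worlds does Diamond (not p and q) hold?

s: successors {t, u}; not p and q there: t:T, u:F. ✓
t: successors {s, u}; not p and q there: s:F, u:F. ✗
u: successors {s, u, v, w}; not p and q there: s:F, u:F, v:F, w:F. ✗
v: successors {s}; not p and q there: s:F. ✗
w: successors {u, v, w}; not p and q there: u:F, v:F, w:F. ✗
Satisfying worlds: {s}.

1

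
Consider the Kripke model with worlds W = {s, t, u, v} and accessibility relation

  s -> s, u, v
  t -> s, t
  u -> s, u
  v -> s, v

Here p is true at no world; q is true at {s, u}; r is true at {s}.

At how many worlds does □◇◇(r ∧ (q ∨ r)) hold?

s: successors {s, u, v}; ◇◇(r ∧ (q ∨ r)) there: s:T, u:T, v:T. ✓
t: successors {s, t}; ◇◇(r ∧ (q ∨ r)) there: s:T, t:T. ✓
u: successors {s, u}; ◇◇(r ∧ (q ∨ r)) there: s:T, u:T. ✓
v: successors {s, v}; ◇◇(r ∧ (q ∨ r)) there: s:T, v:T. ✓
Satisfying worlds: {s, t, u, v}.

4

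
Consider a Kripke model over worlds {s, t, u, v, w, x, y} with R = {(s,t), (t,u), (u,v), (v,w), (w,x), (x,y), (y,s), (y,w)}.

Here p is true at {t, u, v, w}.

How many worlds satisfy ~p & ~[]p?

2

s: ~p is T, ~[]p is F. ✗
t: ~p is F, ~[]p is F. ✗
u: ~p is F, ~[]p is F. ✗
v: ~p is F, ~[]p is F. ✗
w: ~p is F, ~[]p is T. ✗
x: ~p is T, ~[]p is T. ✓
y: ~p is T, ~[]p is T. ✓
Satisfying worlds: {x, y}.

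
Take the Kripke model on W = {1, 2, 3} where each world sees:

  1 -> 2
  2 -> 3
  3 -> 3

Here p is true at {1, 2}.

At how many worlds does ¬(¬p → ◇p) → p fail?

1: ¬(¬p → ◇p) is F, p is T. ✓
2: ¬(¬p → ◇p) is F, p is T. ✓
3: ¬(¬p → ◇p) is T, p is F. ✗
Satisfying worlds: {1, 2}.
So ¬(¬p → ◇p) → p fails at the other 1 world.

1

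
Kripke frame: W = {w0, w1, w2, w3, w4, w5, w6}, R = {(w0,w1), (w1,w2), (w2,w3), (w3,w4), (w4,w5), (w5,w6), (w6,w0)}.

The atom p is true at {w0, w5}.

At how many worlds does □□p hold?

2

w0: successors {w1}; □p there: w1:F. ✗
w1: successors {w2}; □p there: w2:F. ✗
w2: successors {w3}; □p there: w3:F. ✗
w3: successors {w4}; □p there: w4:T. ✓
w4: successors {w5}; □p there: w5:F. ✗
w5: successors {w6}; □p there: w6:T. ✓
w6: successors {w0}; □p there: w0:F. ✗
Satisfying worlds: {w3, w5}.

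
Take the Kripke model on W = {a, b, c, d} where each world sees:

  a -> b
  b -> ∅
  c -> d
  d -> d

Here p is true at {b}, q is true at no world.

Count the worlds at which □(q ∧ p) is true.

1

a: successors {b}; q ∧ p there: b:F. ✗
b: no successors, so □(q ∧ p) holds vacuously. ✓
c: successors {d}; q ∧ p there: d:F. ✗
d: successors {d}; q ∧ p there: d:F. ✗
Satisfying worlds: {b}.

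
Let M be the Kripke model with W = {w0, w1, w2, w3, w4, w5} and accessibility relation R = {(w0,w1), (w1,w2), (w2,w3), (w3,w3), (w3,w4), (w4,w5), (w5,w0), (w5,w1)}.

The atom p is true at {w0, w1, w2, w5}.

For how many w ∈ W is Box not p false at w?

w0: successors {w1}; not p there: w1:F. ✗
w1: successors {w2}; not p there: w2:F. ✗
w2: successors {w3}; not p there: w3:T. ✓
w3: successors {w3, w4}; not p there: w3:T, w4:T. ✓
w4: successors {w5}; not p there: w5:F. ✗
w5: successors {w0, w1}; not p there: w0:F, w1:F. ✗
Satisfying worlds: {w2, w3}.
So Box not p fails at the other 4 worlds.

4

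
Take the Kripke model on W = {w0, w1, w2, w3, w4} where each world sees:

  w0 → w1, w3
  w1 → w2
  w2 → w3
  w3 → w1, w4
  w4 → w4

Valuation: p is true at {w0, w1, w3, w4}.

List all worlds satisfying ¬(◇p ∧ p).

w0: ◇p ∧ p is T. ✗
w1: ◇p ∧ p is F. ✓
w2: ◇p ∧ p is F. ✓
w3: ◇p ∧ p is T. ✗
w4: ◇p ∧ p is T. ✗

{w1, w2}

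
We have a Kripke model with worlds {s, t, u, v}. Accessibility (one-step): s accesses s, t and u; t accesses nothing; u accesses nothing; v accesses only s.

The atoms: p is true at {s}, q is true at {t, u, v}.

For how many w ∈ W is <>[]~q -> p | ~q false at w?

0

s: <>[]~q is T, p | ~q is T. ✓
t: <>[]~q is F, p | ~q is F. ✓
u: <>[]~q is F, p | ~q is F. ✓
v: <>[]~q is F, p | ~q is F. ✓
Satisfying worlds: {s, t, u, v}.
So <>[]~q -> p | ~q fails at the other 0 worlds.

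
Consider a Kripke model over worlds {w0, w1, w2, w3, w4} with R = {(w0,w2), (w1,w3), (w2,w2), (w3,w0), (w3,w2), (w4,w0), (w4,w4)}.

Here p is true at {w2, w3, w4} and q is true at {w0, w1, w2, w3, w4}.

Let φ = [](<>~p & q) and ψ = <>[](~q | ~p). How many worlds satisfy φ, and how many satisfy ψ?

For [](<>~p & q):
w0: successors {w2}; <>~p & q there: w2:F. ✗
w1: successors {w3}; <>~p & q there: w3:T. ✓
w2: successors {w2}; <>~p & q there: w2:F. ✗
w3: successors {w0, w2}; <>~p & q there: w0:F, w2:F. ✗
w4: successors {w0, w4}; <>~p & q there: w0:F, w4:T. ✗
— 1 world.
For <>[](~q | ~p):
w0: successors {w2}; [](~q | ~p) there: w2:F. ✗
w1: successors {w3}; [](~q | ~p) there: w3:F. ✗
w2: successors {w2}; [](~q | ~p) there: w2:F. ✗
w3: successors {w0, w2}; [](~q | ~p) there: w0:F, w2:F. ✗
w4: successors {w0, w4}; [](~q | ~p) there: w0:F, w4:F. ✗
— 0 worlds.

1 and 0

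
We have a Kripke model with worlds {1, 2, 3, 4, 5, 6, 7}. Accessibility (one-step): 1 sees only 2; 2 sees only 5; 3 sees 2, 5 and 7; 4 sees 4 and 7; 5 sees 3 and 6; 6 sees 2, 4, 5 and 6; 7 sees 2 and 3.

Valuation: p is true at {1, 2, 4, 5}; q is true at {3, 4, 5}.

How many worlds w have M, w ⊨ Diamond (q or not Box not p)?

1: successors {2}; q or not Box not p there: 2:T. ✓
2: successors {5}; q or not Box not p there: 5:T. ✓
3: successors {2, 5, 7}; q or not Box not p there: 2:T, 5:T, 7:T. ✓
4: successors {4, 7}; q or not Box not p there: 4:T, 7:T. ✓
5: successors {3, 6}; q or not Box not p there: 3:T, 6:T. ✓
6: successors {2, 4, 5, 6}; q or not Box not p there: 2:T, 4:T, 5:T, 6:T. ✓
7: successors {2, 3}; q or not Box not p there: 2:T, 3:T. ✓
Satisfying worlds: {1, 2, 3, 4, 5, 6, 7}.

7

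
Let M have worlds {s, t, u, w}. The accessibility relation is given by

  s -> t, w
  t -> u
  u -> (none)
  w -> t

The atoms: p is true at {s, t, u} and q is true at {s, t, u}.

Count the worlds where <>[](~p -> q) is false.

s: successors {t, w}; [](~p -> q) there: t:T, w:T. ✓
t: successors {u}; [](~p -> q) there: u:T. ✓
u: no successors, so <>[](~p -> q) fails. ✗
w: successors {t}; [](~p -> q) there: t:T. ✓
Satisfying worlds: {s, t, w}.
So <>[](~p -> q) fails at the other 1 world.

1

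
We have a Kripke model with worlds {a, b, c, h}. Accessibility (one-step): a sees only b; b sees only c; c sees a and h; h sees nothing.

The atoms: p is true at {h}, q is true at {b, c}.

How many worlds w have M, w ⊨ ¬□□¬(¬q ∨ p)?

a: □□¬(¬q ∨ p) is T. ✗
b: □□¬(¬q ∨ p) is F. ✓
c: □□¬(¬q ∨ p) is T. ✗
h: □□¬(¬q ∨ p) is T. ✗
Satisfying worlds: {b}.

1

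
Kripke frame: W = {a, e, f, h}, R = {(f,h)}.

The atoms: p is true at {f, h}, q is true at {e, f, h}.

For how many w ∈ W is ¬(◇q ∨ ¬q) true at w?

a: ◇q ∨ ¬q is T. ✗
e: ◇q ∨ ¬q is F. ✓
f: ◇q ∨ ¬q is T. ✗
h: ◇q ∨ ¬q is F. ✓
Satisfying worlds: {e, h}.

2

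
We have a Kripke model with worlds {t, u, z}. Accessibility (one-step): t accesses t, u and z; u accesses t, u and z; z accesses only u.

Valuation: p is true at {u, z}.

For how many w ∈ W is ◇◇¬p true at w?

3

t: successors {t, u, z}; ◇¬p there: t:T, u:T, z:F. ✓
u: successors {t, u, z}; ◇¬p there: t:T, u:T, z:F. ✓
z: successors {u}; ◇¬p there: u:T. ✓
Satisfying worlds: {t, u, z}.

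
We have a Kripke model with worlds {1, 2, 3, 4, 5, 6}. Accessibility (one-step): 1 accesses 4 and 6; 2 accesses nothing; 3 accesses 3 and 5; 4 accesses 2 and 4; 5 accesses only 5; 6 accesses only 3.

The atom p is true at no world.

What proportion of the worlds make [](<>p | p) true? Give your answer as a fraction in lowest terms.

1: successors {4, 6}; <>p | p there: 4:F, 6:F. ✗
2: no successors, so [](<>p | p) holds vacuously. ✓
3: successors {3, 5}; <>p | p there: 3:F, 5:F. ✗
4: successors {2, 4}; <>p | p there: 2:F, 4:F. ✗
5: successors {5}; <>p | p there: 5:F. ✗
6: successors {3}; <>p | p there: 3:F. ✗
That's 1 of 6 worlds, so 1/6.

1/6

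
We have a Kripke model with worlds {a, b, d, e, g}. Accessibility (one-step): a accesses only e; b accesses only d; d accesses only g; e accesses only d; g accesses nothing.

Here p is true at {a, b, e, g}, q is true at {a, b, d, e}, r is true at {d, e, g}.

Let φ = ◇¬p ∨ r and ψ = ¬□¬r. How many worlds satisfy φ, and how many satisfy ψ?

4 and 4

For ◇¬p ∨ r:
a: ◇¬p is F, r is F. ✗
b: ◇¬p is T, r is F. ✓
d: ◇¬p is F, r is T. ✓
e: ◇¬p is T, r is T. ✓
g: ◇¬p is F, r is T. ✓
— 4 worlds.
For ¬□¬r:
a: □¬r is F. ✓
b: □¬r is F. ✓
d: □¬r is F. ✓
e: □¬r is F. ✓
g: □¬r is T. ✗
— 4 worlds.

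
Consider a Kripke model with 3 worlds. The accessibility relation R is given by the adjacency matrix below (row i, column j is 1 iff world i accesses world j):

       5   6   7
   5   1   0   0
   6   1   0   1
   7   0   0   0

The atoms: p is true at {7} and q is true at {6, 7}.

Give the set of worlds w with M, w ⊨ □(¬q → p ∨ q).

{7}

5: successors {5}; ¬q → p ∨ q there: 5:F. ✗
6: successors {5, 7}; ¬q → p ∨ q there: 5:F, 7:T. ✗
7: no successors, so □(¬q → p ∨ q) holds vacuously. ✓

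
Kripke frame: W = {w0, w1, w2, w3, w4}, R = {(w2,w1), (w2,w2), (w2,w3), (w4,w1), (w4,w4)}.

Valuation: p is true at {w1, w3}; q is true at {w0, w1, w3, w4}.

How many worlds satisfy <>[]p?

2

w0: no successors, so <>[]p fails. ✗
w1: no successors, so <>[]p fails. ✗
w2: successors {w1, w2, w3}; []p there: w1:T, w2:F, w3:T. ✓
w3: no successors, so <>[]p fails. ✗
w4: successors {w1, w4}; []p there: w1:T, w4:F. ✓
Satisfying worlds: {w2, w4}.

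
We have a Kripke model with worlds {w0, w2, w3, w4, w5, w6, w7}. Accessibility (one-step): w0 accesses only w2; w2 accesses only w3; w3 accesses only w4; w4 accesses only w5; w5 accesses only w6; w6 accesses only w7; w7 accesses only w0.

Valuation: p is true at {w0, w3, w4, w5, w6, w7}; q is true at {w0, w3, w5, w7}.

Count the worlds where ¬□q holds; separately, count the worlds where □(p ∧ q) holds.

3 and 4

For ¬□q:
w0: □q is F. ✓
w2: □q is T. ✗
w3: □q is F. ✓
w4: □q is T. ✗
w5: □q is F. ✓
w6: □q is T. ✗
w7: □q is T. ✗
— 3 worlds.
For □(p ∧ q):
w0: successors {w2}; p ∧ q there: w2:F. ✗
w2: successors {w3}; p ∧ q there: w3:T. ✓
w3: successors {w4}; p ∧ q there: w4:F. ✗
w4: successors {w5}; p ∧ q there: w5:T. ✓
w5: successors {w6}; p ∧ q there: w6:F. ✗
w6: successors {w7}; p ∧ q there: w7:T. ✓
w7: successors {w0}; p ∧ q there: w0:T. ✓
— 4 worlds.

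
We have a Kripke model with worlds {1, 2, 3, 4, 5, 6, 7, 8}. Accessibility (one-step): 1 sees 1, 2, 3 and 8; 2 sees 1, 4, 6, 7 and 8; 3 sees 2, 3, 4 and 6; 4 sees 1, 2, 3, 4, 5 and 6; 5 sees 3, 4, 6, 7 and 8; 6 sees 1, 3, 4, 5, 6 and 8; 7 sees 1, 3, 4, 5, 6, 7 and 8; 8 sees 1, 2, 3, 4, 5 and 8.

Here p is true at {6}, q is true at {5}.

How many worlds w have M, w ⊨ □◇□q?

1: successors {1, 2, 3, 8}; ◇□q there: 1:F, 2:F, 3:F, 8:F. ✗
2: successors {1, 4, 6, 7, 8}; ◇□q there: 1:F, 4:F, 6:F, 7:F, 8:F. ✗
3: successors {2, 3, 4, 6}; ◇□q there: 2:F, 3:F, 4:F, 6:F. ✗
4: successors {1, 2, 3, 4, 5, 6}; ◇□q there: 1:F, 2:F, 3:F, 4:F, 5:F, 6:F. ✗
5: successors {3, 4, 6, 7, 8}; ◇□q there: 3:F, 4:F, 6:F, 7:F, 8:F. ✗
6: successors {1, 3, 4, 5, 6, 8}; ◇□q there: 1:F, 3:F, 4:F, 5:F, 6:F, 8:F. ✗
7: successors {1, 3, 4, 5, 6, 7, 8}; ◇□q there: 1:F, 3:F, 4:F, 5:F, 6:F, 7:F, 8:F. ✗
8: successors {1, 2, 3, 4, 5, 8}; ◇□q there: 1:F, 2:F, 3:F, 4:F, 5:F, 8:F. ✗
Satisfying worlds: ∅.

0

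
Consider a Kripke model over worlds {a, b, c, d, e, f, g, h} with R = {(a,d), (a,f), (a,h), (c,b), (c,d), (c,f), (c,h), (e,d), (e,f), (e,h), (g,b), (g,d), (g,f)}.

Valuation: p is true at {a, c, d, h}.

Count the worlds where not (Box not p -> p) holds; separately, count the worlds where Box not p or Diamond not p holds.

2 and 8

For not (Box not p -> p):
a: Box not p -> p is T. ✗
b: Box not p -> p is F. ✓
c: Box not p -> p is T. ✗
d: Box not p -> p is T. ✗
e: Box not p -> p is T. ✗
f: Box not p -> p is F. ✓
g: Box not p -> p is T. ✗
h: Box not p -> p is T. ✗
— 2 worlds.
For Box not p or Diamond not p:
a: Box not p is F, Diamond not p is T. ✓
b: Box not p is T, Diamond not p is F. ✓
c: Box not p is F, Diamond not p is T. ✓
d: Box not p is T, Diamond not p is F. ✓
e: Box not p is F, Diamond not p is T. ✓
f: Box not p is T, Diamond not p is F. ✓
g: Box not p is F, Diamond not p is T. ✓
h: Box not p is T, Diamond not p is F. ✓
— 8 worlds.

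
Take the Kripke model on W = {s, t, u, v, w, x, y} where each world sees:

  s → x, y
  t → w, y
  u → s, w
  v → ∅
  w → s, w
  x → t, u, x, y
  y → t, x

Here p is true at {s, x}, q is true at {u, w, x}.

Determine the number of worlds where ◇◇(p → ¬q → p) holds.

s: successors {x, y}; ◇(p → ¬q → p) there: x:T, y:T. ✓
t: successors {w, y}; ◇(p → ¬q → p) there: w:T, y:T. ✓
u: successors {s, w}; ◇(p → ¬q → p) there: s:T, w:T. ✓
v: no successors, so ◇◇(p → ¬q → p) fails. ✗
w: successors {s, w}; ◇(p → ¬q → p) there: s:T, w:T. ✓
x: successors {t, u, x, y}; ◇(p → ¬q → p) there: t:T, u:T, x:T, y:T. ✓
y: successors {t, x}; ◇(p → ¬q → p) there: t:T, x:T. ✓
Satisfying worlds: {s, t, u, w, x, y}.

6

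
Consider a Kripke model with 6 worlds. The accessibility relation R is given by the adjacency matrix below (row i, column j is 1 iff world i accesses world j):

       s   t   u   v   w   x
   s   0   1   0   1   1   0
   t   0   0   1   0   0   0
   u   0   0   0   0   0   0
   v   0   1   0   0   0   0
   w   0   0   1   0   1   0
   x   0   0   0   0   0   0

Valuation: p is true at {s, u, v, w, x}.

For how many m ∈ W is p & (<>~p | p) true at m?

s: p is T, <>~p | p is T. ✓
t: p is F, <>~p | p is F. ✗
u: p is T, <>~p | p is T. ✓
v: p is T, <>~p | p is T. ✓
w: p is T, <>~p | p is T. ✓
x: p is T, <>~p | p is T. ✓
Satisfying worlds: {s, u, v, w, x}.

5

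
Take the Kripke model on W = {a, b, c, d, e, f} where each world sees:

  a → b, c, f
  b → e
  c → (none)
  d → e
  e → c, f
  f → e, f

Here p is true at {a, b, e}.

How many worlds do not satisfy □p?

3

a: successors {b, c, f}; p there: b:T, c:F, f:F. ✗
b: successors {e}; p there: e:T. ✓
c: no successors, so □p holds vacuously. ✓
d: successors {e}; p there: e:T. ✓
e: successors {c, f}; p there: c:F, f:F. ✗
f: successors {e, f}; p there: e:T, f:F. ✗
Satisfying worlds: {b, c, d}.
So □p fails at the other 3 worlds.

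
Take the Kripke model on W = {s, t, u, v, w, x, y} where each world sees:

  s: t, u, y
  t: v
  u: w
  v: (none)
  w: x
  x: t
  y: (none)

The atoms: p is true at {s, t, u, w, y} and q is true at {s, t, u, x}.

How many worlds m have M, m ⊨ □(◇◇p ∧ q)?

s: successors {t, u, y}; ◇◇p ∧ q there: t:F, u:F, y:F. ✗
t: successors {v}; ◇◇p ∧ q there: v:F. ✗
u: successors {w}; ◇◇p ∧ q there: w:F. ✗
v: no successors, so □(◇◇p ∧ q) holds vacuously. ✓
w: successors {x}; ◇◇p ∧ q there: x:F. ✗
x: successors {t}; ◇◇p ∧ q there: t:F. ✗
y: no successors, so □(◇◇p ∧ q) holds vacuously. ✓
Satisfying worlds: {v, y}.

2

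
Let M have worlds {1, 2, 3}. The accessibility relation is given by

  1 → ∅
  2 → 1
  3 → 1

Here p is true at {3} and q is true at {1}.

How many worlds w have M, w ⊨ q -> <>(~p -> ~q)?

1: q is T, <>(~p -> ~q) is F. ✗
2: q is F, <>(~p -> ~q) is F. ✓
3: q is F, <>(~p -> ~q) is F. ✓
Satisfying worlds: {2, 3}.

2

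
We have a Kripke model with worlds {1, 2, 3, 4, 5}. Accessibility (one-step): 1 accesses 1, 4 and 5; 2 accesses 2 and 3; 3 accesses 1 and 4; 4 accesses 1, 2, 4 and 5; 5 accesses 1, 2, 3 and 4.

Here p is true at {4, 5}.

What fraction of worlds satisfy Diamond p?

4/5

1: successors {1, 4, 5}; p there: 1:F, 4:T, 5:T. ✓
2: successors {2, 3}; p there: 2:F, 3:F. ✗
3: successors {1, 4}; p there: 1:F, 4:T. ✓
4: successors {1, 2, 4, 5}; p there: 1:F, 2:F, 4:T, 5:T. ✓
5: successors {1, 2, 3, 4}; p there: 1:F, 2:F, 3:F, 4:T. ✓
That's 4 of 5 worlds, so 4/5.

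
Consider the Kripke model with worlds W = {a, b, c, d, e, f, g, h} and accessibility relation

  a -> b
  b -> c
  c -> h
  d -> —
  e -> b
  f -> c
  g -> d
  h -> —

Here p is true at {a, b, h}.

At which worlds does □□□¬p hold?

{b, c, d, f, g, h}

a: successors {b}; □□¬p there: b:F. ✗
b: successors {c}; □□¬p there: c:T. ✓
c: successors {h}; □□¬p there: h:T. ✓
d: no successors, so □□□¬p holds vacuously. ✓
e: successors {b}; □□¬p there: b:F. ✗
f: successors {c}; □□¬p there: c:T. ✓
g: successors {d}; □□¬p there: d:T. ✓
h: no successors, so □□□¬p holds vacuously. ✓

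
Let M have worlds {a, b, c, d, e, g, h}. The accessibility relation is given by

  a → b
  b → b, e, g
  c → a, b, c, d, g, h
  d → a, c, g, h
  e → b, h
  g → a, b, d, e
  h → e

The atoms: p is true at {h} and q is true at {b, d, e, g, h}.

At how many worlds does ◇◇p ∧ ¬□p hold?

5

a: ◇◇p is F, ¬□p is T. ✗
b: ◇◇p is T, ¬□p is T. ✓
c: ◇◇p is T, ¬□p is T. ✓
d: ◇◇p is T, ¬□p is T. ✓
e: ◇◇p is F, ¬□p is T. ✗
g: ◇◇p is T, ¬□p is T. ✓
h: ◇◇p is T, ¬□p is T. ✓
Satisfying worlds: {b, c, d, g, h}.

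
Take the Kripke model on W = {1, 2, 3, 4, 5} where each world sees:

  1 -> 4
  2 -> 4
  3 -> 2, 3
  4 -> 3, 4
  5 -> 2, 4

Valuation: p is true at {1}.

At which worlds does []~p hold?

1: successors {4}; ~p there: 4:T. ✓
2: successors {4}; ~p there: 4:T. ✓
3: successors {2, 3}; ~p there: 2:T, 3:T. ✓
4: successors {3, 4}; ~p there: 3:T, 4:T. ✓
5: successors {2, 4}; ~p there: 2:T, 4:T. ✓

{1, 2, 3, 4, 5}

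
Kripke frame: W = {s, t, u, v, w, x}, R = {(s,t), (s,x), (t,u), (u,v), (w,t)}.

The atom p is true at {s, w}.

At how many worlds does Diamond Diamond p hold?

0

s: successors {t, x}; Diamond p there: t:F, x:F. ✗
t: successors {u}; Diamond p there: u:F. ✗
u: successors {v}; Diamond p there: v:F. ✗
v: no successors, so Diamond Diamond p fails. ✗
w: successors {t}; Diamond p there: t:F. ✗
x: no successors, so Diamond Diamond p fails. ✗
Satisfying worlds: ∅.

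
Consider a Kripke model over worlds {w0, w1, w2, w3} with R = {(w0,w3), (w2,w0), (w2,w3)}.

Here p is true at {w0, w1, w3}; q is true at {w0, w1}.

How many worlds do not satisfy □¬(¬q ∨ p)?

2

w0: successors {w3}; ¬(¬q ∨ p) there: w3:F. ✗
w1: no successors, so □¬(¬q ∨ p) holds vacuously. ✓
w2: successors {w0, w3}; ¬(¬q ∨ p) there: w0:F, w3:F. ✗
w3: no successors, so □¬(¬q ∨ p) holds vacuously. ✓
Satisfying worlds: {w1, w3}.
So □¬(¬q ∨ p) fails at the other 2 worlds.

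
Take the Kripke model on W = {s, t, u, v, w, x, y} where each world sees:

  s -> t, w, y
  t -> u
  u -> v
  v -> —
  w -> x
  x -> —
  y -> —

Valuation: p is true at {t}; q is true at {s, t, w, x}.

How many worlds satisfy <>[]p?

s: successors {t, w, y}; []p there: t:F, w:F, y:T. ✓
t: successors {u}; []p there: u:F. ✗
u: successors {v}; []p there: v:T. ✓
v: no successors, so <>[]p fails. ✗
w: successors {x}; []p there: x:T. ✓
x: no successors, so <>[]p fails. ✗
y: no successors, so <>[]p fails. ✗
Satisfying worlds: {s, u, w}.

3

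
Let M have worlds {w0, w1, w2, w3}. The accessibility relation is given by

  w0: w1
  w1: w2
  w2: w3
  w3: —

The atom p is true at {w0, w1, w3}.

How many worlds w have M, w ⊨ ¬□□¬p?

1

w0: □□¬p is T. ✗
w1: □□¬p is F. ✓
w2: □□¬p is T. ✗
w3: □□¬p is T. ✗
Satisfying worlds: {w1}.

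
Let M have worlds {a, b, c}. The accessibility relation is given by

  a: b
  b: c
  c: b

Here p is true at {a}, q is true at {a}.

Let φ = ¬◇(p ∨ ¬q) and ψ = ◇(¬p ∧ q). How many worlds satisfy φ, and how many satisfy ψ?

0 and 0

For ¬◇(p ∨ ¬q):
a: ◇(p ∨ ¬q) is T. ✗
b: ◇(p ∨ ¬q) is T. ✗
c: ◇(p ∨ ¬q) is T. ✗
— 0 worlds.
For ◇(¬p ∧ q):
a: successors {b}; ¬p ∧ q there: b:F. ✗
b: successors {c}; ¬p ∧ q there: c:F. ✗
c: successors {b}; ¬p ∧ q there: b:F. ✗
— 0 worlds.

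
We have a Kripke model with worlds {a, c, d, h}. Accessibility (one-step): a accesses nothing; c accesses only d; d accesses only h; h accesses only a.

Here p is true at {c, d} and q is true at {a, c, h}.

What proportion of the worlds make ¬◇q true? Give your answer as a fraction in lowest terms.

a: ◇q is F. ✓
c: ◇q is F. ✓
d: ◇q is T. ✗
h: ◇q is T. ✗
That's 2 of 4 worlds, so 2/4 = 1/2.

1/2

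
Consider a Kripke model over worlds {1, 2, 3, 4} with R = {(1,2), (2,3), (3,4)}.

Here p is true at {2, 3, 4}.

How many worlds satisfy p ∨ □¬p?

3

1: p is F, □¬p is F. ✗
2: p is T, □¬p is F. ✓
3: p is T, □¬p is F. ✓
4: p is T, □¬p is T. ✓
Satisfying worlds: {2, 3, 4}.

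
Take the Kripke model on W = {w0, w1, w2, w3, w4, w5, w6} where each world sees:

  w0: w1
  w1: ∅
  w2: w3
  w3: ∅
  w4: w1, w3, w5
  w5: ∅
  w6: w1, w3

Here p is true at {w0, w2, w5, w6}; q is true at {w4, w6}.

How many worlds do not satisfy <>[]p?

w0: successors {w1}; []p there: w1:T. ✓
w1: no successors, so <>[]p fails. ✗
w2: successors {w3}; []p there: w3:T. ✓
w3: no successors, so <>[]p fails. ✗
w4: successors {w1, w3, w5}; []p there: w1:T, w3:T, w5:T. ✓
w5: no successors, so <>[]p fails. ✗
w6: successors {w1, w3}; []p there: w1:T, w3:T. ✓
Satisfying worlds: {w0, w2, w4, w6}.
So <>[]p fails at the other 3 worlds.

3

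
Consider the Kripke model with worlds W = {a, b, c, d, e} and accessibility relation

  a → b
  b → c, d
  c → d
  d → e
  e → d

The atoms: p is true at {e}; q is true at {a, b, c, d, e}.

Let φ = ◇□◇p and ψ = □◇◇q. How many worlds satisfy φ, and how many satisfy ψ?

For ◇□◇p:
a: successors {b}; □◇p there: b:F. ✗
b: successors {c, d}; □◇p there: c:T, d:F. ✓
c: successors {d}; □◇p there: d:F. ✗
d: successors {e}; □◇p there: e:T. ✓
e: successors {d}; □◇p there: d:F. ✗
— 2 worlds.
For □◇◇q:
a: successors {b}; ◇◇q there: b:T. ✓
b: successors {c, d}; ◇◇q there: c:T, d:T. ✓
c: successors {d}; ◇◇q there: d:T. ✓
d: successors {e}; ◇◇q there: e:T. ✓
e: successors {d}; ◇◇q there: d:T. ✓
— 5 worlds.

2 and 5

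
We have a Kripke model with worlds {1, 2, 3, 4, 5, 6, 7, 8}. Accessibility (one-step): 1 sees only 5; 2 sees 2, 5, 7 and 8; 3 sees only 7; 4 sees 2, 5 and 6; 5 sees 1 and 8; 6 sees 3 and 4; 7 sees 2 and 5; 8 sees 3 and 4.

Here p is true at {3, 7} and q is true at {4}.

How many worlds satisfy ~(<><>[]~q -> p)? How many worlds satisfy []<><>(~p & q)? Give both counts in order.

For ~(<><>[]~q -> p):
1: <><>[]~q -> p is F. ✓
2: <><>[]~q -> p is F. ✓
3: <><>[]~q -> p is T. ✗
4: <><>[]~q -> p is F. ✓
5: <><>[]~q -> p is F. ✓
6: <><>[]~q -> p is F. ✓
7: <><>[]~q -> p is T. ✗
8: <><>[]~q -> p is F. ✓
— 6 worlds.
For []<><>(~p & q):
1: successors {5}; <><>(~p & q) there: 5:T. ✓
2: successors {2, 5, 7, 8}; <><>(~p & q) there: 2:T, 5:T, 7:F, 8:F. ✗
3: successors {7}; <><>(~p & q) there: 7:F. ✗
4: successors {2, 5, 6}; <><>(~p & q) there: 2:T, 5:T, 6:F. ✗
5: successors {1, 8}; <><>(~p & q) there: 1:F, 8:F. ✗
6: successors {3, 4}; <><>(~p & q) there: 3:F, 4:T. ✗
7: successors {2, 5}; <><>(~p & q) there: 2:T, 5:T. ✓
8: successors {3, 4}; <><>(~p & q) there: 3:F, 4:T. ✗
— 2 worlds.

6 and 2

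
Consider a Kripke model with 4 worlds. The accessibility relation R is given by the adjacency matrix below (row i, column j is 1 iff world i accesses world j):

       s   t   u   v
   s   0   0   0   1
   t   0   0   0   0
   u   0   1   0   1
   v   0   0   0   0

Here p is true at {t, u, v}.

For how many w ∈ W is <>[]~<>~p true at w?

2

s: successors {v}; []~<>~p there: v:T. ✓
t: no successors, so <>[]~<>~p fails. ✗
u: successors {t, v}; []~<>~p there: t:T, v:T. ✓
v: no successors, so <>[]~<>~p fails. ✗
Satisfying worlds: {s, u}.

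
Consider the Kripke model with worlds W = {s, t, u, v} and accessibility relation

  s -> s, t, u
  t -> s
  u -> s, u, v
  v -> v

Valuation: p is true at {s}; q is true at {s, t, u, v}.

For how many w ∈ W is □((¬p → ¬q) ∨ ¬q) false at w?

s: successors {s, t, u}; (¬p → ¬q) ∨ ¬q there: s:T, t:F, u:F. ✗
t: successors {s}; (¬p → ¬q) ∨ ¬q there: s:T. ✓
u: successors {s, u, v}; (¬p → ¬q) ∨ ¬q there: s:T, u:F, v:F. ✗
v: successors {v}; (¬p → ¬q) ∨ ¬q there: v:F. ✗
Satisfying worlds: {t}.
So □((¬p → ¬q) ∨ ¬q) fails at the other 3 worlds.

3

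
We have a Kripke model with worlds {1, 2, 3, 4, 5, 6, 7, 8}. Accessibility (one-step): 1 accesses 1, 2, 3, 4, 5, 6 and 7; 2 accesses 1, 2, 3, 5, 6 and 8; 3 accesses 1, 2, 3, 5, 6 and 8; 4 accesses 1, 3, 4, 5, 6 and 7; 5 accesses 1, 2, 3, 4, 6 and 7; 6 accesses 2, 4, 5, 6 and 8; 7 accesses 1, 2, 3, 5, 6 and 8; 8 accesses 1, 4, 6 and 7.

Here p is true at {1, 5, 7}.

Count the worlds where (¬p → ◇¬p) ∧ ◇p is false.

0

1: ¬p → ◇¬p is T, ◇p is T. ✓
2: ¬p → ◇¬p is T, ◇p is T. ✓
3: ¬p → ◇¬p is T, ◇p is T. ✓
4: ¬p → ◇¬p is T, ◇p is T. ✓
5: ¬p → ◇¬p is T, ◇p is T. ✓
6: ¬p → ◇¬p is T, ◇p is T. ✓
7: ¬p → ◇¬p is T, ◇p is T. ✓
8: ¬p → ◇¬p is T, ◇p is T. ✓
Satisfying worlds: {1, 2, 3, 4, 5, 6, 7, 8}.
So (¬p → ◇¬p) ∧ ◇p fails at the other 0 worlds.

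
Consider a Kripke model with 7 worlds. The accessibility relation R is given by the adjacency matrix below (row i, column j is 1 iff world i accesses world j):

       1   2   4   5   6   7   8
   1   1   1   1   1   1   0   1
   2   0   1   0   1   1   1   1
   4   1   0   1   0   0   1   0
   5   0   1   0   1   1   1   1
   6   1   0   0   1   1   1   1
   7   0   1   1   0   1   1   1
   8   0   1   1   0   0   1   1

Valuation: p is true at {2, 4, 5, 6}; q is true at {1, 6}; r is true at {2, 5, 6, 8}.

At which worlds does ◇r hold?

1: successors {1, 2, 4, 5, 6, 8}; r there: 1:F, 2:T, 4:F, 5:T, 6:T, 8:T. ✓
2: successors {2, 5, 6, 7, 8}; r there: 2:T, 5:T, 6:T, 7:F, 8:T. ✓
4: successors {1, 4, 7}; r there: 1:F, 4:F, 7:F. ✗
5: successors {2, 5, 6, 7, 8}; r there: 2:T, 5:T, 6:T, 7:F, 8:T. ✓
6: successors {1, 5, 6, 7, 8}; r there: 1:F, 5:T, 6:T, 7:F, 8:T. ✓
7: successors {2, 4, 6, 7, 8}; r there: 2:T, 4:F, 6:T, 7:F, 8:T. ✓
8: successors {2, 4, 7, 8}; r there: 2:T, 4:F, 7:F, 8:T. ✓

{1, 2, 5, 6, 7, 8}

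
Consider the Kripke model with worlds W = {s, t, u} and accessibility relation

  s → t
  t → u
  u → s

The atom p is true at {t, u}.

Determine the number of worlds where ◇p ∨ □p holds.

2

s: ◇p is T, □p is T. ✓
t: ◇p is T, □p is T. ✓
u: ◇p is F, □p is F. ✗
Satisfying worlds: {s, t}.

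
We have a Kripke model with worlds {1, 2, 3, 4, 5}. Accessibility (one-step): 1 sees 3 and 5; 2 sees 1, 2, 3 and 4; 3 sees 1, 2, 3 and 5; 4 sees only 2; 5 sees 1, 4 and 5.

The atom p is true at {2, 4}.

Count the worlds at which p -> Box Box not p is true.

1: p is F, Box Box not p is F. ✓
2: p is T, Box Box not p is F. ✗
3: p is F, Box Box not p is F. ✓
4: p is T, Box Box not p is F. ✗
5: p is F, Box Box not p is F. ✓
Satisfying worlds: {1, 3, 5}.

3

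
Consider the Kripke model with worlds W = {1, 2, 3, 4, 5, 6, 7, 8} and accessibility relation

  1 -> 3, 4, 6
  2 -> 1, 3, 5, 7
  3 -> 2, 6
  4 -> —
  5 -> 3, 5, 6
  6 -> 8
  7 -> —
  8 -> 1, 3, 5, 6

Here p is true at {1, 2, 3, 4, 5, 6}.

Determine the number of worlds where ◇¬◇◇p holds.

2

1: successors {3, 4, 6}; ¬◇◇p there: 3:F, 4:T, 6:F. ✓
2: successors {1, 3, 5, 7}; ¬◇◇p there: 1:F, 3:F, 5:F, 7:T. ✓
3: successors {2, 6}; ¬◇◇p there: 2:F, 6:F. ✗
4: no successors, so ◇¬◇◇p fails. ✗
5: successors {3, 5, 6}; ¬◇◇p there: 3:F, 5:F, 6:F. ✗
6: successors {8}; ¬◇◇p there: 8:F. ✗
7: no successors, so ◇¬◇◇p fails. ✗
8: successors {1, 3, 5, 6}; ¬◇◇p there: 1:F, 3:F, 5:F, 6:F. ✗
Satisfying worlds: {1, 2}.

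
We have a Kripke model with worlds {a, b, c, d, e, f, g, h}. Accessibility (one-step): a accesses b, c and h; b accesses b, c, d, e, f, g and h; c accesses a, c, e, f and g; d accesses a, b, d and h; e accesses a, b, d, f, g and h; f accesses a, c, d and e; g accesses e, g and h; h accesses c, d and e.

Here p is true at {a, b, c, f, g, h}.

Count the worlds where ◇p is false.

a: successors {b, c, h}; p there: b:T, c:T, h:T. ✓
b: successors {b, c, d, e, f, g, h}; p there: b:T, c:T, d:F, e:F, f:T, g:T, h:T. ✓
c: successors {a, c, e, f, g}; p there: a:T, c:T, e:F, f:T, g:T. ✓
d: successors {a, b, d, h}; p there: a:T, b:T, d:F, h:T. ✓
e: successors {a, b, d, f, g, h}; p there: a:T, b:T, d:F, f:T, g:T, h:T. ✓
f: successors {a, c, d, e}; p there: a:T, c:T, d:F, e:F. ✓
g: successors {e, g, h}; p there: e:F, g:T, h:T. ✓
h: successors {c, d, e}; p there: c:T, d:F, e:F. ✓
Satisfying worlds: {a, b, c, d, e, f, g, h}.
So ◇p fails at the other 0 worlds.

0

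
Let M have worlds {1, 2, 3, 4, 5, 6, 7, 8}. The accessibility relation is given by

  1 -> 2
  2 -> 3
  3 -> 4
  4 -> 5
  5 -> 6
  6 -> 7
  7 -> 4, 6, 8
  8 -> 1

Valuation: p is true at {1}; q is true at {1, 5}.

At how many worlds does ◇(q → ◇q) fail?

2

1: successors {2}; q → ◇q there: 2:T. ✓
2: successors {3}; q → ◇q there: 3:T. ✓
3: successors {4}; q → ◇q there: 4:T. ✓
4: successors {5}; q → ◇q there: 5:F. ✗
5: successors {6}; q → ◇q there: 6:T. ✓
6: successors {7}; q → ◇q there: 7:T. ✓
7: successors {4, 6, 8}; q → ◇q there: 4:T, 6:T, 8:T. ✓
8: successors {1}; q → ◇q there: 1:F. ✗
Satisfying worlds: {1, 2, 3, 5, 6, 7}.
So ◇(q → ◇q) fails at the other 2 worlds.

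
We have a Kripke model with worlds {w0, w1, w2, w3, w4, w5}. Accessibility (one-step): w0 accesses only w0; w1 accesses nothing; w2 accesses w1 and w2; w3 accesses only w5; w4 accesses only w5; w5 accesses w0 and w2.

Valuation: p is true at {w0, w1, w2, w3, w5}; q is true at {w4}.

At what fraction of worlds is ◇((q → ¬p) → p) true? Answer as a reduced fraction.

w0: successors {w0}; (q → ¬p) → p there: w0:T. ✓
w1: no successors, so ◇((q → ¬p) → p) fails. ✗
w2: successors {w1, w2}; (q → ¬p) → p there: w1:T, w2:T. ✓
w3: successors {w5}; (q → ¬p) → p there: w5:T. ✓
w4: successors {w5}; (q → ¬p) → p there: w5:T. ✓
w5: successors {w0, w2}; (q → ¬p) → p there: w0:T, w2:T. ✓
That's 5 of 6 worlds, so 5/6.

5/6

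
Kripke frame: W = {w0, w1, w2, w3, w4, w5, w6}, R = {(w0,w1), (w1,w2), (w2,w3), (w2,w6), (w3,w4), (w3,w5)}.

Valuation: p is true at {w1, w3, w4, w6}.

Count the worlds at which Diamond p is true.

3

w0: successors {w1}; p there: w1:T. ✓
w1: successors {w2}; p there: w2:F. ✗
w2: successors {w3, w6}; p there: w3:T, w6:T. ✓
w3: successors {w4, w5}; p there: w4:T, w5:F. ✓
w4: no successors, so Diamond p fails. ✗
w5: no successors, so Diamond p fails. ✗
w6: no successors, so Diamond p fails. ✗
Satisfying worlds: {w0, w2, w3}.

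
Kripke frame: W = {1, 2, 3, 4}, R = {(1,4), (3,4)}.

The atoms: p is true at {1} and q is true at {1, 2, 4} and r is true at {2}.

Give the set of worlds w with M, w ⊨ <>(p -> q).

1: successors {4}; p -> q there: 4:T. ✓
2: no successors, so <>(p -> q) fails. ✗
3: successors {4}; p -> q there: 4:T. ✓
4: no successors, so <>(p -> q) fails. ✗

{1, 3}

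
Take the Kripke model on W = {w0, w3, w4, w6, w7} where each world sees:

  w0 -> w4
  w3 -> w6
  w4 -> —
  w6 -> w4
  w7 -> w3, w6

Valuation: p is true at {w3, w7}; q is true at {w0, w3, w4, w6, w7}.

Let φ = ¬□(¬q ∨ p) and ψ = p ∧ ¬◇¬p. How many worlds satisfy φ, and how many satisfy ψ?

4 and 0

For ¬□(¬q ∨ p):
w0: □(¬q ∨ p) is F. ✓
w3: □(¬q ∨ p) is F. ✓
w4: □(¬q ∨ p) is T. ✗
w6: □(¬q ∨ p) is F. ✓
w7: □(¬q ∨ p) is F. ✓
— 4 worlds.
For p ∧ ¬◇¬p:
w0: p is F, ¬◇¬p is F. ✗
w3: p is T, ¬◇¬p is F. ✗
w4: p is F, ¬◇¬p is T. ✗
w6: p is F, ¬◇¬p is F. ✗
w7: p is T, ¬◇¬p is F. ✗
— 0 worlds.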